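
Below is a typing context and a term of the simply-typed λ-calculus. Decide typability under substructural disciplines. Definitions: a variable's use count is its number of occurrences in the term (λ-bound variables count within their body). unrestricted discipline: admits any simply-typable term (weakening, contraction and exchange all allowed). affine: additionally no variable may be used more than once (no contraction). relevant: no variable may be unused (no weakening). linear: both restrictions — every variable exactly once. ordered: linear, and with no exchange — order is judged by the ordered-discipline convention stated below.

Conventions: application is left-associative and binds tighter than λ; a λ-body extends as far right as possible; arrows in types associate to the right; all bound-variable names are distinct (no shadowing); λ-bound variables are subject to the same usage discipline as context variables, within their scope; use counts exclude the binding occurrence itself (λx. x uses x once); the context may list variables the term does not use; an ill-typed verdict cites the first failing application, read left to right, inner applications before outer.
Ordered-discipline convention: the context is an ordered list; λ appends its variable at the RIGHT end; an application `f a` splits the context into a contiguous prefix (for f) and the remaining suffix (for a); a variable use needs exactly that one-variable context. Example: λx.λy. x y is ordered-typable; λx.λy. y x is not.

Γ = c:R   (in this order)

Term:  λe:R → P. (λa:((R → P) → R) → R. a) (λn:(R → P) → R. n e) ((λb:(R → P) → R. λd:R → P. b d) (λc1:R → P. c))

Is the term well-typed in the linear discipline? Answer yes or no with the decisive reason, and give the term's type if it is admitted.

no — needs weakening: c1 unused
use counts: c=1, e [bound]=1, a [bound]=1, n [bound]=1, b [bound]=1, d [bound]=1, c1 [bound]=0
order of uses: a, n, e, b, d, c
typing: ✓ — (R → P) → R
per-discipline verdicts: ordered ✗ | linear ✗ | affine ✓ | relevant ✗ | unrestricted ✓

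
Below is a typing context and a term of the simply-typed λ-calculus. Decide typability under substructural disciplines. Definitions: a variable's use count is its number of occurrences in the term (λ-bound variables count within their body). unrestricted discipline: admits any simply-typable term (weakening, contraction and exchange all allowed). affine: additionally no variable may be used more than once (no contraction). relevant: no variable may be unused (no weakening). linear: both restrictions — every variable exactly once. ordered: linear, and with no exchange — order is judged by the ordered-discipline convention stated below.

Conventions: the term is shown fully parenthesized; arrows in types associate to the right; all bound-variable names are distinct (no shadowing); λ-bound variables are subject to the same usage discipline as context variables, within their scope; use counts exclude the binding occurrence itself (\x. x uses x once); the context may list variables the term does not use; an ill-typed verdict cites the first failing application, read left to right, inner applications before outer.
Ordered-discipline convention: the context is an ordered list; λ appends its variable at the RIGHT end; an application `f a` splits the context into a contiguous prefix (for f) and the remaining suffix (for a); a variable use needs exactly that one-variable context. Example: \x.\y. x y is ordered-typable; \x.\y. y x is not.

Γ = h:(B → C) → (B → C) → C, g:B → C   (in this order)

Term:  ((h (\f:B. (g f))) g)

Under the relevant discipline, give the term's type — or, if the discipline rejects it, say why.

term : C
usage: h: 1×; g: 2×; f [bound]: 1×
left-to-right use order: h, g, f, g
typing: the term checks, with type C
per-discipline verdicts: ordered ✗ · linear ✗ · affine ✗ · relevant ✓ · unrestricted ✓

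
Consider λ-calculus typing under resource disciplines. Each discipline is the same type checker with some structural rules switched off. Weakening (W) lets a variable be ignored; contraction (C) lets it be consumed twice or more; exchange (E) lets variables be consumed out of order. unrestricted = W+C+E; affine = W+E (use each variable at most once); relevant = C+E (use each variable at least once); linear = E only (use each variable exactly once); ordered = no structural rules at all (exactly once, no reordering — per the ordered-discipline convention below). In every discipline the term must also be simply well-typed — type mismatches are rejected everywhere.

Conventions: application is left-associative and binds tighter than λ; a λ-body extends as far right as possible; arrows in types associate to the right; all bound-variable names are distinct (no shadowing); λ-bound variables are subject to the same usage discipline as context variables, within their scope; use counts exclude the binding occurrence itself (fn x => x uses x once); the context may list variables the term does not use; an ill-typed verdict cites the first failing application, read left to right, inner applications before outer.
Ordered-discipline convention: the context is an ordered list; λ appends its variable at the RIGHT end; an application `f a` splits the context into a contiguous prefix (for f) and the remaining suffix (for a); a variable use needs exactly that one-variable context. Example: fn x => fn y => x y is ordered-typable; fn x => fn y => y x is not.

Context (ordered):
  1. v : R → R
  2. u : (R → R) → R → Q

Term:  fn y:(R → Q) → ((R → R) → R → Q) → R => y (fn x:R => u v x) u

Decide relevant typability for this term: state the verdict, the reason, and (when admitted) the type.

yes — none of v, u, y, x goes unused; term : ((R → Q) → ((R → R) → R → Q) → R) → R
counts: v: 1×, u: 2×, y [bound]: 1×, x [bound]: 1×
order of uses: y, u, v, x, u
typing: well-typed — term : ((R → Q) → ((R → R) → R → Q) → R) → R
summary: ordered ✗ | linear ✗ | affine ✗ | relevant ✓ | unrestricted ✓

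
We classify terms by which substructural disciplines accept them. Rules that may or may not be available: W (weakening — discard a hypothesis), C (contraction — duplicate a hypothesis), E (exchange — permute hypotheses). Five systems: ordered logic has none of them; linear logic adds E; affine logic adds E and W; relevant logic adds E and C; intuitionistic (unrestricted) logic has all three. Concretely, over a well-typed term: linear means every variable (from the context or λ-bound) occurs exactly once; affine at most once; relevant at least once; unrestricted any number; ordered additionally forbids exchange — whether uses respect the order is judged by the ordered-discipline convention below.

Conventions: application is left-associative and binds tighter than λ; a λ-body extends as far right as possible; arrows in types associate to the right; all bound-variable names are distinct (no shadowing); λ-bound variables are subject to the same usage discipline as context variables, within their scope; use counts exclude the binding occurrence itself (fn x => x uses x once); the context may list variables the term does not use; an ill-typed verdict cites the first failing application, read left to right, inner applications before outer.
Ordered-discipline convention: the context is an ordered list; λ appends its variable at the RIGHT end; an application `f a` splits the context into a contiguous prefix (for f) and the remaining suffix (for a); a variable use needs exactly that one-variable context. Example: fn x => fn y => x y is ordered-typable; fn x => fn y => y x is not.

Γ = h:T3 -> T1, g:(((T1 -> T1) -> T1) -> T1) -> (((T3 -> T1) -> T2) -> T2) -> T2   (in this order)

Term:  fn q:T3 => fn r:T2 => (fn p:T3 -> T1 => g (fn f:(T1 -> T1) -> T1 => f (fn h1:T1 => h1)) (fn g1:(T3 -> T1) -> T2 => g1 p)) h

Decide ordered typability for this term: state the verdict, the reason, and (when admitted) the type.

no — q, r never used (weakening)
variable uses: h: 1×; g: 1×; q (λ-bound): 0×; r (λ-bound): 0×; p (λ-bound): 1×; f (λ-bound): 1×; h1 (λ-bound): 1×; g1 (λ-bound): 1×
use order (left to right): g, f, h1, g1, p, h
typing: well-typed at T3 -> T2 -> T2
summary: ordered ✗ · linear ✗ · affine ✓ · relevant ✗ · unrestricted ✓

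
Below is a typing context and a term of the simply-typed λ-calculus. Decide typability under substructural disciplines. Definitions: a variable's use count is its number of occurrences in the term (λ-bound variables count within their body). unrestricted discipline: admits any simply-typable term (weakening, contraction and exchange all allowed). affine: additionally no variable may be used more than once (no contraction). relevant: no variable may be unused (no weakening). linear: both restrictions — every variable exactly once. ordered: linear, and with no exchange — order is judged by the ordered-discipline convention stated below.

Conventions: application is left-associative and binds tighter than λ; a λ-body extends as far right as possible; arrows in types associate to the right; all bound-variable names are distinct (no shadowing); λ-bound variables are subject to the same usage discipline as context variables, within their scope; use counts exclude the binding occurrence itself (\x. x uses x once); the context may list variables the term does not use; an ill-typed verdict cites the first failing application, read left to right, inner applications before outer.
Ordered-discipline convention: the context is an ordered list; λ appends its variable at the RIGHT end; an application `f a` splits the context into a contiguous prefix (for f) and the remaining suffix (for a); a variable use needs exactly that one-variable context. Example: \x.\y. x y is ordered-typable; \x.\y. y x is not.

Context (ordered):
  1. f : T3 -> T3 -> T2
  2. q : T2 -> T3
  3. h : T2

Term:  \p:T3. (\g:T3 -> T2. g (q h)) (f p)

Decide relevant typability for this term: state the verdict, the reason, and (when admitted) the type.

yes — f, q, h, p, g: all used, weakening unneeded; term : T3 -> T2
variable uses: f: 1×; q: 1×; h: 1×; p (λ-bound): 1×; g (λ-bound): 1×
uses in reading order: g, q, h, f, p
typing: the term checks, with type T3 -> T2
per-discipline verdicts: ordered ✗ | linear ✓ | affine ✓ | relevant ✓ | unrestricted ✓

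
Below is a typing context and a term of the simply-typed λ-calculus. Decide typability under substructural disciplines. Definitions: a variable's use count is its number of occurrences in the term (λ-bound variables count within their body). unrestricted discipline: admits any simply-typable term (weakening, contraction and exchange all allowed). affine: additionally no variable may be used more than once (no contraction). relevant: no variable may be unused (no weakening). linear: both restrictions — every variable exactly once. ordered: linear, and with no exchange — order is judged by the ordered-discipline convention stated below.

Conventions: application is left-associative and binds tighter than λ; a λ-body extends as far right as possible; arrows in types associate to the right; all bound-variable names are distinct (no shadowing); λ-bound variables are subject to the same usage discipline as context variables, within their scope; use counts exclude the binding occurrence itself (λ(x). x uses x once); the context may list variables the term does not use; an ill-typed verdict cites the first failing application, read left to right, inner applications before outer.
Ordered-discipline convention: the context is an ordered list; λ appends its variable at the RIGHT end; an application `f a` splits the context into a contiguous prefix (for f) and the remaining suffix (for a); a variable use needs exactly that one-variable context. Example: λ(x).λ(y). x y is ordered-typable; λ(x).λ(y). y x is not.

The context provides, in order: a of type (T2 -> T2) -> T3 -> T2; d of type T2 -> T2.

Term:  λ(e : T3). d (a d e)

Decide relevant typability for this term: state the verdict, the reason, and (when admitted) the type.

yes — every one of a, d, e appears; term : T3 -> T2
usage: a: 1×, d: 2×, e (bound): 1×
uses in reading order: d, a, d, e
typing: well-typed at T3 -> T2
across the five disciplines: ordered ✗; linear ✗; affine ✗; relevant ✓; unrestricted ✓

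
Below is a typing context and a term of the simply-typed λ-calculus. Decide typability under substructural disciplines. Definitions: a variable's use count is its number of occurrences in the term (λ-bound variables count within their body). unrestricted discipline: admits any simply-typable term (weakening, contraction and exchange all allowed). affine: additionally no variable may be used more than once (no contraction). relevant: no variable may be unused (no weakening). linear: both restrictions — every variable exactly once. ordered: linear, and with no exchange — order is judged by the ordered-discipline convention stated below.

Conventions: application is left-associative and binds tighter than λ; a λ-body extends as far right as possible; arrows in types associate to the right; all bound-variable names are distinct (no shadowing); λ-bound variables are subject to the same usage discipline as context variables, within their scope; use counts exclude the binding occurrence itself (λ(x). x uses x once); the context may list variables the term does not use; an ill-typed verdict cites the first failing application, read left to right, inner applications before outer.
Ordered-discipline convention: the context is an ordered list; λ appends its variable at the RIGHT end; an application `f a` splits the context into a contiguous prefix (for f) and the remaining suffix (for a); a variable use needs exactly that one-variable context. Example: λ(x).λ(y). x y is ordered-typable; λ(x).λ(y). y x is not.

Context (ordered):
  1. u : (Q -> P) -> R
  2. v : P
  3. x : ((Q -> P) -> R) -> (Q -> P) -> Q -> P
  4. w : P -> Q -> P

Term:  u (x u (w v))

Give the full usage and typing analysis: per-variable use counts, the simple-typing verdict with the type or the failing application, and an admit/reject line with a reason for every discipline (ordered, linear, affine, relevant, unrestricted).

counts: u ×2; v ×1; x ×1; w ×1
left-to-right use order: u, x, u, w, v
typing: well-typed — term : R
ordered ✗ (needs contraction — u ×2)
linear ✗ (needs contraction — u ×2)
affine ✗ (needs contraction — u ×2)
relevant ✓ (u, v, x, w: all used, weakening unneeded)
unrestricted ✓ (type-checks (R) and nothing is barred)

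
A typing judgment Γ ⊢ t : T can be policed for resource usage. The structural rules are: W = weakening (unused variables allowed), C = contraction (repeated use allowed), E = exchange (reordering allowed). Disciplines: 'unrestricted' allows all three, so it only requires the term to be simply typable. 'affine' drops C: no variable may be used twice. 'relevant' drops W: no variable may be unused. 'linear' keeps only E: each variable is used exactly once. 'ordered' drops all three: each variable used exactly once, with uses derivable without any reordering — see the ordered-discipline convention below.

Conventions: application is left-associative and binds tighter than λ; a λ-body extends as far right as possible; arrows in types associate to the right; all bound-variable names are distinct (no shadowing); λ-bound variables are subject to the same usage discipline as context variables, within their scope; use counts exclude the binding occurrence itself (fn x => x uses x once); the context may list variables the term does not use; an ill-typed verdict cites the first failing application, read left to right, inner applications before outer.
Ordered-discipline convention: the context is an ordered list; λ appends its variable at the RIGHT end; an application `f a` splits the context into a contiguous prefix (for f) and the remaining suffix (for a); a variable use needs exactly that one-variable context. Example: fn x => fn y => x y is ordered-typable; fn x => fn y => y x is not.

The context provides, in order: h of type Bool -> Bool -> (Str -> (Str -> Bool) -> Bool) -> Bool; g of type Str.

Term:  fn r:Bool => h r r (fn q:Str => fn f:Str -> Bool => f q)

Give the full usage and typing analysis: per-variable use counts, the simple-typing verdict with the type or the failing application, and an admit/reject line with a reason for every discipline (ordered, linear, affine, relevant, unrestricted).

variable uses: h: 1, g: 0, r [bound]: 2, q [bound]: 1, f [bound]: 1
left-to-right use order: h, r, r, f, q
typing: the term checks, with type Bool -> Bool
ordered: ✗ — needs contraction — r ×2; g never used (weakening)
linear: ✗ — needs contraction — r ×2; g never used (weakening)
affine: ✗ — needs contraction — r ×2
relevant: ✗ — g never used (weakening)
unrestricted: ✓ — well-typed at Bool -> Bool; no restrictions here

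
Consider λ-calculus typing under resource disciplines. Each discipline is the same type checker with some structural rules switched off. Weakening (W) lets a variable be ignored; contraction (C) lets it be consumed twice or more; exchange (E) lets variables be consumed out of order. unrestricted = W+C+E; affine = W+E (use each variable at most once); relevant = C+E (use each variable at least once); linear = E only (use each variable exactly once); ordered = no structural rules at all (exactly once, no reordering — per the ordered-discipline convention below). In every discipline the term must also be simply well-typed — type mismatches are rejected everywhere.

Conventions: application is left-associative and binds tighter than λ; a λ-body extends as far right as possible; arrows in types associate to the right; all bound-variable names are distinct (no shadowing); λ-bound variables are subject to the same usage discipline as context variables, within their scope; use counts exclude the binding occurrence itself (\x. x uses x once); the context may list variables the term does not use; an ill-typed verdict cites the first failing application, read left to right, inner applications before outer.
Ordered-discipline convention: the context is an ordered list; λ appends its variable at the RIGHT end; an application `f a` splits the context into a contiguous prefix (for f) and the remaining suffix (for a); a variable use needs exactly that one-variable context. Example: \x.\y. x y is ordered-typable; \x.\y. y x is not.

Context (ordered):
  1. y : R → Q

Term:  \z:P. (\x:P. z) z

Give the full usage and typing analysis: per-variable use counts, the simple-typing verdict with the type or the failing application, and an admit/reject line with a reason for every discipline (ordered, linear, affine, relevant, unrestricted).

variable uses: y=0; z (λ-bound)=2; x (λ-bound)=0
use order (left to right): z, z
typing: the term checks, with type P → P
ordered ✗ (repeated use of z ×2; unused: y, x — weakening required)
linear ✗ (repeated use of z ×2; unused: y, x — weakening required)
affine ✗ (repeated use of z ×2)
relevant ✗ (unused: y, x — weakening required)
unrestricted ✓ (well-typed at P → P; no restrictions here)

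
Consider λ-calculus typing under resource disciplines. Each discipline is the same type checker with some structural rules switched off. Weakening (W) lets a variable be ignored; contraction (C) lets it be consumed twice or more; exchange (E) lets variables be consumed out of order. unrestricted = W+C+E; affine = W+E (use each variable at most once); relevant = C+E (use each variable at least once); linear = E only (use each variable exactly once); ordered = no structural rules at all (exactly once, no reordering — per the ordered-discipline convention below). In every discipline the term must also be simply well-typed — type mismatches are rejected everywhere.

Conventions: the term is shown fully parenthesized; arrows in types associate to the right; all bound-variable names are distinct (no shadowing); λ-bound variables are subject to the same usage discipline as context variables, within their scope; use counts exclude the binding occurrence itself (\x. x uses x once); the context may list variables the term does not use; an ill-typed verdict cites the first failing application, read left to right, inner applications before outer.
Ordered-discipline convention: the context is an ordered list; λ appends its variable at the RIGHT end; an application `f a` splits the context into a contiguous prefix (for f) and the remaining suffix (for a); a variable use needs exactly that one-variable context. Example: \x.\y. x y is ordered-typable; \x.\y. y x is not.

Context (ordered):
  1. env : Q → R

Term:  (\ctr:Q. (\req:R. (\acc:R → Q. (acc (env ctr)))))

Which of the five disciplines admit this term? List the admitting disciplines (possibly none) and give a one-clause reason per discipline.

admitted by: affine, unrestricted
variable uses: env: 1, ctr (λ-bound): 1, req (λ-bound): 0, acc (λ-bound): 1
left-to-right use order: acc, env, ctr
typing: well-typed at Q → R → (R → Q) → Q
ordered: ✗, needs weakening: req unused
linear: ✗, needs weakening: req unused
affine: ✓, none of env, ctr, req, acc used more than once
relevant: ✗, needs weakening: req unused
unrestricted: ✓, type-checks (Q → R → (R → Q) → Q) and nothing is barred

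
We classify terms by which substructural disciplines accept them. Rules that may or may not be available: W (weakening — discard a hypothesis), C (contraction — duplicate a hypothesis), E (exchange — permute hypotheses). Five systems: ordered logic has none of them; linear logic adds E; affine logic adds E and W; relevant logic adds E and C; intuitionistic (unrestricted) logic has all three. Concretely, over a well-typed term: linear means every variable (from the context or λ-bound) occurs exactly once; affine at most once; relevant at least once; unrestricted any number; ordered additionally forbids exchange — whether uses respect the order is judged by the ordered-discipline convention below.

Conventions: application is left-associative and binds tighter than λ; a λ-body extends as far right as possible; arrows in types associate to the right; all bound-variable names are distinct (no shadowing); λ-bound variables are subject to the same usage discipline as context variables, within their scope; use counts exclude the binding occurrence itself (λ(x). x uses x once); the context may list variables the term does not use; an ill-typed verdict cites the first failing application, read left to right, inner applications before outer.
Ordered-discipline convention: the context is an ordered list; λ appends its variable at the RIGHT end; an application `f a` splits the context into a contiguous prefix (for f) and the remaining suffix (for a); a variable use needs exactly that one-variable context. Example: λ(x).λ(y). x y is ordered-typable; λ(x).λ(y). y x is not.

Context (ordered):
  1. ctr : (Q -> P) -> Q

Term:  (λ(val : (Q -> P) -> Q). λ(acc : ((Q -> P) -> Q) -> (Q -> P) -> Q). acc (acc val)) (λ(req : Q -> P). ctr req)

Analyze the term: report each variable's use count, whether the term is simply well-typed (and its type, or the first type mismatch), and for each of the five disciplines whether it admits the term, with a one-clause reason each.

usage: ctr: 1×; val (bound): 1×; acc (bound): 2×; req (bound): 1×
use order (left to right): acc, acc, val, ctr, req
typing: well-typed at (((Q -> P) -> Q) -> (Q -> P) -> Q) -> (Q -> P) -> Q
ordered ✗ (needs contraction — acc ×2)
linear ✗ (needs contraction — acc ×2)
affine ✗ (needs contraction — acc ×2)
relevant ✓ (ctr, val, acc, req: all used, weakening unneeded)
unrestricted ✓ (simply typable at (((Q -> P) -> Q) -> (Q -> P) -> Q) -> (Q -> P) -> Q; W, C, E all held)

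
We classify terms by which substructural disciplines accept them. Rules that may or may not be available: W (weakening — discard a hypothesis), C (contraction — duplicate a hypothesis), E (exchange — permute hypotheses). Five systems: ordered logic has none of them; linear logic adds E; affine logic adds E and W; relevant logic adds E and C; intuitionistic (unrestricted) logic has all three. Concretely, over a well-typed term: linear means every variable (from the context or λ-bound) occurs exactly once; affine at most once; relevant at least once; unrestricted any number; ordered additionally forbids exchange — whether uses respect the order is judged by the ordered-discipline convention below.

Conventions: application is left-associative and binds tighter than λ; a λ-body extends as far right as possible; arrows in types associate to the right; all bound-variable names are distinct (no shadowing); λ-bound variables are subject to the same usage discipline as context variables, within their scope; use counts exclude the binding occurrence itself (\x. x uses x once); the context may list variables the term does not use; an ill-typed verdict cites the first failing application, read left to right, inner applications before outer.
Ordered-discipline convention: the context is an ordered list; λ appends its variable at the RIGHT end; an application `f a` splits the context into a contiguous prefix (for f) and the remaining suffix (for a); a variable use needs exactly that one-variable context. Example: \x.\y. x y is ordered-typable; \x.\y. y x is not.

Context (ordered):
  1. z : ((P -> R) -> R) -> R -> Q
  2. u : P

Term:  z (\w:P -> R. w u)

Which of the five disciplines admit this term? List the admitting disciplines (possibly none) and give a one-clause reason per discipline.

admitted in: linear, affine, relevant, unrestricted
use counts: z: 1×; u: 1×; w [bound]: 1×
use order (left to right): z, w, u
typing: well-typed — term : R -> Q
ordered ✗ (use order z, w, u needs exchange)
linear ✓ (each of z, u, w used exactly once)
affine ✓ (z, u, w: no repeats, contraction unneeded)
relevant ✓ (every one of z, u, w appears)
unrestricted ✓ (typability at R -> Q is all that's needed)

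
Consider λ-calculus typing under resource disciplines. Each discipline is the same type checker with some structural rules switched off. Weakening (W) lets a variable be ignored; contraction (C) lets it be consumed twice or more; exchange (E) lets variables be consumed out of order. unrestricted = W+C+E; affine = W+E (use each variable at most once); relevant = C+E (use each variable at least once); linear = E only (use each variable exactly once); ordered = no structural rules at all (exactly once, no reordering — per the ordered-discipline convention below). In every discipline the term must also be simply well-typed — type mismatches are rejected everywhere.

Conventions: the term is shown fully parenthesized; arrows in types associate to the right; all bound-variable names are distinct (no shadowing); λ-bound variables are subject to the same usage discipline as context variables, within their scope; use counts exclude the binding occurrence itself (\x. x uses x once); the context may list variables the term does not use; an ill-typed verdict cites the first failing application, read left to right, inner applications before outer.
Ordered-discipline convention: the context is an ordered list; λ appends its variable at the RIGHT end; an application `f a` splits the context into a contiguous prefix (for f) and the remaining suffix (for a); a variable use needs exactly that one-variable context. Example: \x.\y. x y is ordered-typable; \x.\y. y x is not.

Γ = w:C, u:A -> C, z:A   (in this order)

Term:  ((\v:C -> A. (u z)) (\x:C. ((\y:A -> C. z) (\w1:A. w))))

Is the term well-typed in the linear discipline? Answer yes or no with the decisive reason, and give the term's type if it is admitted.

no — repeated use of z ×2; v, x, y, w1 never used (weakening)
usage: w ×1; u ×1; z ×2; v [bound] ×0; x [bound] ×0; y [bound] ×0; w1 [bound] ×0
order of uses: u, z, z, w
typing: well-typed at C
all disciplines: ordered ✗ · linear ✗ · affine ✗ · relevant ✗ · unrestricted ✓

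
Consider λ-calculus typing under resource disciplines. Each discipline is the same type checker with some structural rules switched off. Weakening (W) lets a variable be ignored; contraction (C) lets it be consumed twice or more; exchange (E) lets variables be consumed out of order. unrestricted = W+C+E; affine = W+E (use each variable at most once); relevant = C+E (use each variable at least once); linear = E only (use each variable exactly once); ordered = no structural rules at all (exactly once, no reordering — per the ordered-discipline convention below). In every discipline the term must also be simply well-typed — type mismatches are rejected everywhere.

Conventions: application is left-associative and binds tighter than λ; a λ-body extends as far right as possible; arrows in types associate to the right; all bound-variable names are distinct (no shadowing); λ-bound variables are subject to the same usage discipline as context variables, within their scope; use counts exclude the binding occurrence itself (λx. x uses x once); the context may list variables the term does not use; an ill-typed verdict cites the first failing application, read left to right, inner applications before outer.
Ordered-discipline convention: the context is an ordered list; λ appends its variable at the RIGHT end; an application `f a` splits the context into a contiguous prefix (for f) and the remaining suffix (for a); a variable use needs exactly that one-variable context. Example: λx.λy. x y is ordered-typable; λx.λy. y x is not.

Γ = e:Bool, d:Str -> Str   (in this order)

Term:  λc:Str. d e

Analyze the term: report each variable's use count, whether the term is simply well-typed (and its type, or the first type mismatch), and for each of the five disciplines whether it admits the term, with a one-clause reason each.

usage: e=1, d=1, c (bound)=0
uses in reading order: d, e
typing: ill-typed: a function awaiting Str gets Bool
ordered: ✗ — a type mismatch blocks all five
linear: ✗ — the type mismatch rejects it
affine: ✗ — not simply typable
relevant: ✗ — fails simple typing
unrestricted: ✗ — a type mismatch blocks all five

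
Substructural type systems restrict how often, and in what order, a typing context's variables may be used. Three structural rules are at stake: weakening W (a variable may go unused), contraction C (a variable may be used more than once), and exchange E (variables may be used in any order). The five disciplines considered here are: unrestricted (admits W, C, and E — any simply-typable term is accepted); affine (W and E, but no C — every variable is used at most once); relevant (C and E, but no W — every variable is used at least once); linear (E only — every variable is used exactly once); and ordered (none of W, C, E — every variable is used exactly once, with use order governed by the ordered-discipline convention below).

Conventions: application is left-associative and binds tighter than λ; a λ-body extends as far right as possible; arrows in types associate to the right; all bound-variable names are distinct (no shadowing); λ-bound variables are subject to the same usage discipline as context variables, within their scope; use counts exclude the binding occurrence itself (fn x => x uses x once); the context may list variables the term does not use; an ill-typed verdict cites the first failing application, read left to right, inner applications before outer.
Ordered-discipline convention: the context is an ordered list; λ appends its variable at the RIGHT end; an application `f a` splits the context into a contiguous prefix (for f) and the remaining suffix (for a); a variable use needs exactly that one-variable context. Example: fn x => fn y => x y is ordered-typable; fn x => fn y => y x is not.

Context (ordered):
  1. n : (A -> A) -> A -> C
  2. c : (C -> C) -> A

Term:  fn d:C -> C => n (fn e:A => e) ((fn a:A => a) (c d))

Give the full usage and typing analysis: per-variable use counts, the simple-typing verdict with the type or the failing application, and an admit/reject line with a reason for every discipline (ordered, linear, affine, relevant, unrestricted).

use counts: n: 1×, c: 1×, d [bound]: 1×, e [bound]: 1×, a [bound]: 1×
order of uses: n, e, a, c, d
typing: ✓ — (C -> C) -> C
ordered: ✓, single-use (n, c, d, e, a), ordered derivation ok
linear: ✓, exactly-once usage across n, c, d, e, a
affine: ✓, none of n, c, d, e, a used more than once
relevant: ✓, at least one use each (n, c, d, e, a)
unrestricted: ✓, type-checks ((C -> C) -> C) and nothing is barred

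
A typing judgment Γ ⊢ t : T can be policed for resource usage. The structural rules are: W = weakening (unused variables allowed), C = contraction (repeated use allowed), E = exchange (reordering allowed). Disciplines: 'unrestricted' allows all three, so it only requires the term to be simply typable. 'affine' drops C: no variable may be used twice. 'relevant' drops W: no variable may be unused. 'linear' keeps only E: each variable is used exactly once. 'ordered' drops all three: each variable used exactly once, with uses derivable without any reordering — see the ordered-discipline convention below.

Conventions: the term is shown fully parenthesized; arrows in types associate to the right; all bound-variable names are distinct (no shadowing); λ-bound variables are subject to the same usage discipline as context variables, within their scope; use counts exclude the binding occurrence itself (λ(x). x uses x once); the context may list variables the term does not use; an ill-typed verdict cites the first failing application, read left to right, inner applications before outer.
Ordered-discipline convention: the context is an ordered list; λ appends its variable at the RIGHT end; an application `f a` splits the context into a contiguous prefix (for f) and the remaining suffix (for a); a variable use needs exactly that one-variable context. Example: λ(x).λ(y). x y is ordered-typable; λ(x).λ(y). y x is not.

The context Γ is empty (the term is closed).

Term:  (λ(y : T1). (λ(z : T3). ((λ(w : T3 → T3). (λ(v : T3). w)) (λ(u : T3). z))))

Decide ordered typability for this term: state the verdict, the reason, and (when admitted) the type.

no — unused: y, v, u — weakening required
counts: y [bound]: 0; z [bound]: 1; w [bound]: 1; v [bound]: 0; u [bound]: 0
uses in reading order: w, z
typing: the term checks, with type T1 → T3 → T3 → T3 → T3
summary: ordered ✗ · linear ✗ · affine ✓ · relevant ✗ · unrestricted ✓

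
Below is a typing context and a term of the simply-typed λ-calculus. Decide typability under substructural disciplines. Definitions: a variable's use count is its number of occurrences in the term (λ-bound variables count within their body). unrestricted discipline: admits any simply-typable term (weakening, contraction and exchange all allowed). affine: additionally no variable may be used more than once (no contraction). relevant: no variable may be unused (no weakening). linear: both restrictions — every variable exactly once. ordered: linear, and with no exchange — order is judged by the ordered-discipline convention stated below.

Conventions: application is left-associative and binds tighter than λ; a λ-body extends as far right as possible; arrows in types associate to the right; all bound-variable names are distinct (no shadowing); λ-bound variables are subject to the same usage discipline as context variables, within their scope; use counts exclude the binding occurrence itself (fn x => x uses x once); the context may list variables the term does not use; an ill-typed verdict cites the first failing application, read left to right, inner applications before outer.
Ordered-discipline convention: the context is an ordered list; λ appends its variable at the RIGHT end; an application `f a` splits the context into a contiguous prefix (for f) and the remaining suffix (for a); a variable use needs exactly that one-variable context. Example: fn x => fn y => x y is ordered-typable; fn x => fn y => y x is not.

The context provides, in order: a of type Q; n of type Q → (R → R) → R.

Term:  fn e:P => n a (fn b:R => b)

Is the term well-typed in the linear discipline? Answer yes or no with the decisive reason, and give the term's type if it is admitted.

no — needs weakening: e unused
counts: a=1; n=1; e [bound]=0; b [bound]=1
use order (left to right): n, a, b
typing: well-typed — term : P → R
per-discipline verdicts: ordered ✗; linear ✗; affine ✓; relevant ✗; unrestricted ✓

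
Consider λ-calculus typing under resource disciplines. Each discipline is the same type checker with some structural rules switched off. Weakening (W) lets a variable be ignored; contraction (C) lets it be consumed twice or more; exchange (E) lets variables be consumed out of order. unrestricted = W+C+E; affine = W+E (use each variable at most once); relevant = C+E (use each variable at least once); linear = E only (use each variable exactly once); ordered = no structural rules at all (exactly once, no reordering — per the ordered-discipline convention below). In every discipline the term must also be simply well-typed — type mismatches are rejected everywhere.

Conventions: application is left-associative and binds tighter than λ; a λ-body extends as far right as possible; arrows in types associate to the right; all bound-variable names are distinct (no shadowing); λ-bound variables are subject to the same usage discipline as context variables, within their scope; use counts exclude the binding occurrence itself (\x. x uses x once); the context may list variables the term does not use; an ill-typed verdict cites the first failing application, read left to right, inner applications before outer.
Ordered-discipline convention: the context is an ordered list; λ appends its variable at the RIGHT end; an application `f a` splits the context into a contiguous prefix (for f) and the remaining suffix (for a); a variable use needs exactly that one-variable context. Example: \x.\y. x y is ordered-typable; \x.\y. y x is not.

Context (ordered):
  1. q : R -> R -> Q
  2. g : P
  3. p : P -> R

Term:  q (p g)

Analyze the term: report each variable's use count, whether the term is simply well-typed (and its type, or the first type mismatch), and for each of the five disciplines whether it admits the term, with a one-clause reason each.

use counts: q=1, g=1, p=1
uses in reading order: q, p, g
typing: the term checks, with type R -> Q
ordered: ✗ — no ordered split (uses run q, p, g)
linear: ✓ — single use per variable (q, g, p)
affine: ✓ — at most one use each (q, g, p)
relevant: ✓ — none of q, g, p goes unused
unrestricted: ✓ — typability at R -> Q is all that's needed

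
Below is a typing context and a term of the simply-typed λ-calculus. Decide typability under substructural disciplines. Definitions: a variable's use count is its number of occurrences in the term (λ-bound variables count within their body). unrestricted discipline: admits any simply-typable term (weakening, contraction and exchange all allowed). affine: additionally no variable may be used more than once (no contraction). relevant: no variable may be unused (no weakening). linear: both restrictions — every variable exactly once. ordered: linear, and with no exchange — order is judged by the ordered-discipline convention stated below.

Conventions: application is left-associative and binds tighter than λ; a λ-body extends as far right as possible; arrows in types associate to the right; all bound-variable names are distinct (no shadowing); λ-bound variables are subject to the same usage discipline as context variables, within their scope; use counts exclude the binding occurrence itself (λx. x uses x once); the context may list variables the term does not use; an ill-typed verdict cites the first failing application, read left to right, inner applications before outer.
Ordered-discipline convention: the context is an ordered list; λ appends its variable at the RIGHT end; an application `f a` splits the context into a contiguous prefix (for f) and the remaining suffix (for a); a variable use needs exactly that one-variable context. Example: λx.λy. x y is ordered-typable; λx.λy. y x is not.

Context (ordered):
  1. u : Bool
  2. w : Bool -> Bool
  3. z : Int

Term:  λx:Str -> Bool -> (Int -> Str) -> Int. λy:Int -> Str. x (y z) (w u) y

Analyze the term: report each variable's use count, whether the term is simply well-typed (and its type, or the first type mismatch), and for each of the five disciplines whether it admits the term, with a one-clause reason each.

counts: u: 1×; w: 1×; z: 1×; x (λ-bound): 1×; y (λ-bound): 2×
use order (left to right): x, y, z, w, u, y
typing: the term checks, with type (Str -> Bool -> (Int -> Str) -> Int) -> (Int -> Str) -> Int
ordered ✗ (needs contraction — y ×2)
linear ✗ (needs contraction — y ×2)
affine ✗ (needs contraction — y ×2)
relevant ✓ (every one of u, w, z, x, y appears)
unrestricted ✓ (type-checks ((Str -> Bool -> (Int -> Str) -> Int) -> (Int -> Str) -> Int) and nothing is barred)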